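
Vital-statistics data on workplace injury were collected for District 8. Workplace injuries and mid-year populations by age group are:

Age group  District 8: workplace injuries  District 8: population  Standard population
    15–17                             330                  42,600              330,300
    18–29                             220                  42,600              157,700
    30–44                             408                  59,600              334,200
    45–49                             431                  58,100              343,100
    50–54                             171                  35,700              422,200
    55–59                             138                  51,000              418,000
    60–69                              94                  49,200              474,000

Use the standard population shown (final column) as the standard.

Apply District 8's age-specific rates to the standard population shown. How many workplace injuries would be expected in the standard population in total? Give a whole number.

12265

Age-specific rates per 10,000 for District 8: 77.46, 51.64, 68.46, 74.18, 47.90, 27.06, 19.11.
Expected workplace injuries = Σ (standard pop × age-specific rate ÷ 10,000)
= 330,300×77.46/10,000 + 157,700×51.64/10,000 + 334,200×68.46/10,000 + 343,100×74.18/10,000 + 422,200×47.90/10,000 + 418,000×27.06/10,000 + 474,000×19.11/10,000
= 2558.66 + 814.41 + 2287.81 + 2545.20 + 2022.30 + 1131.06 + 905.61 = 12265.06.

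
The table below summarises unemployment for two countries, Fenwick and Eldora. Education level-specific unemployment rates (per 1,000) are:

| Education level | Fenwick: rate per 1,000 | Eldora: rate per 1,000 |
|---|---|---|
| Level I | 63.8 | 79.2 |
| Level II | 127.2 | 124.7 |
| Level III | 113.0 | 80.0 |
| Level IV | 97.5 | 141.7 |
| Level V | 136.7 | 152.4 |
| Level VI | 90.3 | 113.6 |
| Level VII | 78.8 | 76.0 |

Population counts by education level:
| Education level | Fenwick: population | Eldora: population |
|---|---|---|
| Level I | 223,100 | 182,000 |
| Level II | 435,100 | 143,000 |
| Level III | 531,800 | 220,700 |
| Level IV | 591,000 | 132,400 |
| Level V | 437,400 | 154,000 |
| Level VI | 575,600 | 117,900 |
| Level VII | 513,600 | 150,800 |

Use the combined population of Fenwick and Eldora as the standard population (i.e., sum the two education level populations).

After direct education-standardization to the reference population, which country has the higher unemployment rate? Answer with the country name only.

Combined standard total = 4,408,400; weights = 0.0919, 0.1311, 0.1707, 0.1641, 0.1342, 0.1573, 0.1507.
Fenwick: 0.0919×63.8 + 0.1311×127.2 + 0.1707×113.0 + 0.1641×97.5 + 0.1342×136.7 + 0.1573×90.3 + 0.1507×78.8 = 102.2516 per 1,000.
Eldora: 0.0919×79.2 + 0.1311×124.7 + 0.1707×80.0 + 0.1641×141.7 + 0.1342×152.4 + 0.1573×113.6 + 0.1507×76.0 = 110.3085 per 1,000.

Eldora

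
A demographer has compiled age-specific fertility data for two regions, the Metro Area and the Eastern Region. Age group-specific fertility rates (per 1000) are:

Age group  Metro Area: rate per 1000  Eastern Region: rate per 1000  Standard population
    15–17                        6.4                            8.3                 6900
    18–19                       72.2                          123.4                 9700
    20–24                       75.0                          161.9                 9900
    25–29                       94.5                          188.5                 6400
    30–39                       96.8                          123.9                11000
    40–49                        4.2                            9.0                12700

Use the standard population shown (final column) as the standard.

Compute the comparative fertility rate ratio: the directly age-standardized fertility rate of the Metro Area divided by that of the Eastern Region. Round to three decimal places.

0.579

Standard total = 56600; weights = 0.1219, 0.1714, 0.1749, 0.1131, 0.1943, 0.2244.
The Metro Area: 0.1219×6.4 + 0.1714×72.2 + 0.1749×75.0 + 0.1131×94.5 + 0.1943×96.8 + 0.2244×4.2 = 56.7127 per 1000.
The Eastern Region: 0.1219×8.3 + 0.1714×123.4 + 0.1749×161.9 + 0.1131×188.5 + 0.1943×123.9 + 0.2244×9.0 = 97.8915 per 1000.
Ratio = 56.7127 ÷ 97.8915 = 0.57934.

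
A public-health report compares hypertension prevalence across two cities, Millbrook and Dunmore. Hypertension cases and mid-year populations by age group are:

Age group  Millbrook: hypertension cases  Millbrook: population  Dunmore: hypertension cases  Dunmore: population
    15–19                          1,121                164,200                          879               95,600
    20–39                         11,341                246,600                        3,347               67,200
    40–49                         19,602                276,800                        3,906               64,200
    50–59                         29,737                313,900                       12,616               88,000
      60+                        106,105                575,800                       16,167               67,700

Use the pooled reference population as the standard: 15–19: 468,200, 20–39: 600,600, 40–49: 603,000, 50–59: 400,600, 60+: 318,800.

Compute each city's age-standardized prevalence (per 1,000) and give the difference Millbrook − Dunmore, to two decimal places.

Age-specific rates per 1,000 for Millbrook: 6.827, 45.989, 70.816, 94.734, 184.274.
For Dunmore: 9.195, 49.807, 60.841, 143.364, 238.804.
Standard total = 2,391,200; weights = 0.1958, 0.2512, 0.2522, 0.1675, 0.1333.
Millbrook: 0.1958×6.827 + 0.2512×45.989 + 0.2522×70.816 + 0.1675×94.734 + 0.1333×184.274 = 71.1848 per 1,000.
Dunmore: 0.1958×9.195 + 0.2512×49.807 + 0.2522×60.841 + 0.1675×143.364 + 0.1333×238.804 = 85.5085 per 1,000.
Difference = 71.1848 − 85.5085 = -14.3237.

-14.32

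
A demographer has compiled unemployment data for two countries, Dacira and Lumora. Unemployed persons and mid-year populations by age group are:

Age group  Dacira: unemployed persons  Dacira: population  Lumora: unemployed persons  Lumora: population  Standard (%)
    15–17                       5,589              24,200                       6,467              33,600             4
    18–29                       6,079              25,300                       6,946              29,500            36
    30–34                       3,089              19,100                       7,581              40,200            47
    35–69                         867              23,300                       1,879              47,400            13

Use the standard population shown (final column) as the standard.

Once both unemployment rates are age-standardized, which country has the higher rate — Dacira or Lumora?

Lumora

Age-specific rates per 1,000 for Dacira: 230.950, 240.277, 161.728, 37.210.
For Lumora: 192.470, 235.458, 188.582, 39.641.
Standard weights: 0.04, 0.36, 0.47, 0.13.
Dacira: 0.0400×230.950 + 0.3600×240.277 + 0.4700×161.728 + 0.1300×37.210 = 176.5870 per 1,000.
Lumora: 0.0400×192.470 + 0.3600×235.458 + 0.4700×188.582 + 0.1300×39.641 = 186.2505 per 1,000.
The crude rates (170.01 vs 151.78) would put Dacira higher, but that reflects its age composition; once standardized to a common age structure, Lumora has the higher underlying rate.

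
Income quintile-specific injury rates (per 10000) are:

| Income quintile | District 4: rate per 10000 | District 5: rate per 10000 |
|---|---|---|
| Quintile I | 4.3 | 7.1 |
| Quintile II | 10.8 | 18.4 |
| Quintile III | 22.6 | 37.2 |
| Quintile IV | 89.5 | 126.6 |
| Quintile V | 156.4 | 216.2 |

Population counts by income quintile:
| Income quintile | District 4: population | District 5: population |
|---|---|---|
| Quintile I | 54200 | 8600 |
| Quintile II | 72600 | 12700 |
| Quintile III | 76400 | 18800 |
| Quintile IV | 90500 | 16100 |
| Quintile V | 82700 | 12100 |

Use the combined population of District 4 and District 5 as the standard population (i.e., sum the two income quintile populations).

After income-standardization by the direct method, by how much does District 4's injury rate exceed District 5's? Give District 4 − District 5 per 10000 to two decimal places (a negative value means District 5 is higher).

Combined standard total = 444700; weights = 0.1412, 0.1918, 0.2141, 0.2397, 0.2132.
District 4: 0.1412×4.3 + 0.1918×10.8 + 0.2141×22.6 + 0.2397×89.5 + 0.2132×156.4 = 62.3122 per 10000.
District 5: 0.1412×7.1 + 0.1918×18.4 + 0.2141×37.2 + 0.2397×126.6 + 0.2132×216.2 = 88.9322 per 10000.
Difference = 62.3122 − 88.9322 = -26.6201.

-26.62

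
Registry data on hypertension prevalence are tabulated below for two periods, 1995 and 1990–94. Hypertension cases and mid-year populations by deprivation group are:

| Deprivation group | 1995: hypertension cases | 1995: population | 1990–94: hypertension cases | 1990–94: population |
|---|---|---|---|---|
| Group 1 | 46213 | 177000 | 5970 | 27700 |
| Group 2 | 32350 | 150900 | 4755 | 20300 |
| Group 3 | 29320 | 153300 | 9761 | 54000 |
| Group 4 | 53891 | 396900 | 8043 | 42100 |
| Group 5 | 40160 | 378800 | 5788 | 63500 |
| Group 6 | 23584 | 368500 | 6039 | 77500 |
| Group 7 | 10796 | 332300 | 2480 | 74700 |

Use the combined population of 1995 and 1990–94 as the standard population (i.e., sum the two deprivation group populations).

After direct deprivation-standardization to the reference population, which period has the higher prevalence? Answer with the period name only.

Deprivation-specific rates per 1000 for 1995: 261.090, 214.380, 191.259, 135.780, 106.019, 64.000, 32.489.
For 1990–94: 215.523, 234.236, 180.759, 191.045, 91.150, 77.923, 33.199.
Combined standard total = 2317500; weights = 0.0883, 0.0739, 0.0894, 0.1894, 0.1909, 0.1924, 0.1756.
1995: 0.0883×261.090 + 0.0739×214.380 + 0.0894×191.259 + 0.1894×135.780 + 0.1909×106.019 + 0.1924×64.000 + 0.1756×32.489 = 119.9834 per 1000.
1990–94: 0.0883×215.523 + 0.0739×234.236 + 0.0894×180.759 + 0.1894×191.045 + 0.1909×91.150 + 0.1924×77.923 + 0.1756×33.199 = 126.9214 per 1000.
The crude rates (120.71 vs 119.06) would put 1995 higher, but that reflects its deprivation composition; once standardized to a common deprivation structure, 1990–94 has the higher underlying rate.

1990–94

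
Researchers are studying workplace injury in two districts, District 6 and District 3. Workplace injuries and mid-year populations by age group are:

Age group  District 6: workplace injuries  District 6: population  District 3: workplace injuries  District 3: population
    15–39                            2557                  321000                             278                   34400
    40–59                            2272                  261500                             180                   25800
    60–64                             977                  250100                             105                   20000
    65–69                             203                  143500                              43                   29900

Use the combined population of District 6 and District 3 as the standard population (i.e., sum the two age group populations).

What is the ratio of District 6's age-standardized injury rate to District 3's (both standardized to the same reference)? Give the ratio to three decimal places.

1.013

Age-specific rates per 10000 for District 6: 79.66, 86.88, 39.06, 14.15.
For District 3: 80.81, 69.77, 52.50, 14.38.
Combined standard total = 1086200; weights = 0.3272, 0.2645, 0.2487, 0.1596.
District 6: 0.3272×79.66 + 0.2645×86.88 + 0.2487×39.06 + 0.1596×14.15 = 61.0164 per 10000.
District 3: 0.3272×80.81 + 0.2645×69.77 + 0.2487×52.50 + 0.1596×14.38 = 60.2462 per 10000.
Ratio = 61.0164 ÷ 60.2462 = 1.01278.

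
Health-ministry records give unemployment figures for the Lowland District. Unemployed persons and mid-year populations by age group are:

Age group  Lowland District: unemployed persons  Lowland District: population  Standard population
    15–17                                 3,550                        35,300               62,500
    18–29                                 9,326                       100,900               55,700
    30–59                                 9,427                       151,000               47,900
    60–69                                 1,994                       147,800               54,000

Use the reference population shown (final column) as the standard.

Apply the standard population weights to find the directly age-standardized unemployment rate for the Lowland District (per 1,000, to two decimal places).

68.84

Age-specific rates per 1,000 for the Lowland District: 100.567, 92.428, 62.430, 13.491.
Standard total = 220,100; weights = 0.2840, 0.2531, 0.2176, 0.2453.
Standardized rate: 0.2840×100.567 + 0.2531×92.428 + 0.2176×62.430 + 0.2453×13.491 = 68.8442 per 1,000.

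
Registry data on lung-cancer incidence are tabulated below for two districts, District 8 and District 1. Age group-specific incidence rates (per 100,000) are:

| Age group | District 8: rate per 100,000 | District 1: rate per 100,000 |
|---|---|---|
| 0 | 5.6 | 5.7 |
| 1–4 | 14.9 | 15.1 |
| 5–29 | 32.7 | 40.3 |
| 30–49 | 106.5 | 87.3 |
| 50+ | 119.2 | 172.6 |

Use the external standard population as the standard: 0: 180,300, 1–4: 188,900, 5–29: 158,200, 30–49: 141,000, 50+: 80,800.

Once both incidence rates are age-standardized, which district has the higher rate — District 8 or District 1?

District 1

Standard total = 749,200; weights = 0.2407, 0.2521, 0.2112, 0.1882, 0.1078.
District 8: 0.2407×5.6 + 0.2521×14.9 + 0.2112×32.7 + 0.1882×106.5 + 0.1078×119.2 = 44.9083 per 100,000.
District 1: 0.2407×5.7 + 0.2521×15.1 + 0.2112×40.3 + 0.1882×87.3 + 0.1078×172.6 = 48.7332 per 100,000.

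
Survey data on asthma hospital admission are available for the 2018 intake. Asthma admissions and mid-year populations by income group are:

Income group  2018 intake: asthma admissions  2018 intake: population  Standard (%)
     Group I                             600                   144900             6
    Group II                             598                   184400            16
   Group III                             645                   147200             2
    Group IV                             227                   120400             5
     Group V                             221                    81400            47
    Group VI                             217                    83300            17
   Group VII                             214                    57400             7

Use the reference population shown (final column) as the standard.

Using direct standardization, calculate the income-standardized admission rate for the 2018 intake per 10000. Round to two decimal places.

Income-specific rates per 10000 for the 2018 intake: 41.41, 32.43, 43.82, 18.85, 27.15, 26.05, 37.28.
Standard weights: 0.06, 0.16, 0.02, 0.05, 0.47, 0.17, 0.07.
Standardized rate: 0.0600×41.41 + 0.1600×32.43 + 0.0200×43.82 + 0.0500×18.85 + 0.4700×27.15 + 0.1700×26.05 + 0.0700×37.28 = 29.2910 per 10000.

29.29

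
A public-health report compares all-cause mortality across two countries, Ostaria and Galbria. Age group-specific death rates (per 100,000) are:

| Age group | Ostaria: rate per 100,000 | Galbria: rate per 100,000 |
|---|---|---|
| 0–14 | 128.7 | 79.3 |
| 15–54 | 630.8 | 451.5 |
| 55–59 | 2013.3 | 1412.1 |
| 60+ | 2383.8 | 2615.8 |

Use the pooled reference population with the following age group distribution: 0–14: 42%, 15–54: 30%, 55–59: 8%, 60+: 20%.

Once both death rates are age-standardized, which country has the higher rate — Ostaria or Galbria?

Standard weights: 0.42, 0.30, 0.08, 0.20.
Ostaria: 0.4200×128.7 + 0.3000×630.8 + 0.0800×2013.3 + 0.2000×2383.8 = 881.1180 per 100,000.
Galbria: 0.4200×79.3 + 0.3000×451.5 + 0.0800×1412.1 + 0.2000×2615.8 = 804.8840 per 100,000.

Ostaria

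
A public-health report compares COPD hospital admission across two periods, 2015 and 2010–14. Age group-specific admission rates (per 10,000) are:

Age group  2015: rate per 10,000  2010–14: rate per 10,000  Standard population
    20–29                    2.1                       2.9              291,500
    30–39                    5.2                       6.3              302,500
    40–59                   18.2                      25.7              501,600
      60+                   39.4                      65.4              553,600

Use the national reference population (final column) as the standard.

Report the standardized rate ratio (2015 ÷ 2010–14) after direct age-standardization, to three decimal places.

Standard total = 1,649,200; weights = 0.1768, 0.1834, 0.3041, 0.3357.
2015: 0.1768×2.1 + 0.1834×5.2 + 0.3041×18.2 + 0.3357×39.4 = 20.0862 per 10,000.
2010–14: 0.1768×2.9 + 0.1834×6.3 + 0.3041×25.7 + 0.3357×65.4 = 31.4381 per 10,000.
Ratio = 20.0862 ÷ 31.4381 = 0.63891.

0.639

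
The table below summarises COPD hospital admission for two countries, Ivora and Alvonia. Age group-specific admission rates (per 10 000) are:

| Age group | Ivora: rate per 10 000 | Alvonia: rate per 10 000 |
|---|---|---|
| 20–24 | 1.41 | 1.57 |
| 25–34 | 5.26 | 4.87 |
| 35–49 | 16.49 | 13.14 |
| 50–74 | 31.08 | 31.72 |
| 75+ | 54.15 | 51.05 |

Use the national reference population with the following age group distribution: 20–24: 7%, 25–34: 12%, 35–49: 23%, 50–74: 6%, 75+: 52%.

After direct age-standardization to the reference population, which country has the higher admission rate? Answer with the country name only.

Standard weights: 0.07, 0.12, 0.23, 0.06, 0.52.
Ivora: 0.0700×1.41 + 0.1200×5.26 + 0.2300×16.49 + 0.0600×31.08 + 0.5200×54.15 = 34.5454 per 10 000.
Alvonia: 0.0700×1.57 + 0.1200×4.87 + 0.2300×13.14 + 0.0600×31.72 + 0.5200×51.05 = 32.1657 per 10 000.

Ivora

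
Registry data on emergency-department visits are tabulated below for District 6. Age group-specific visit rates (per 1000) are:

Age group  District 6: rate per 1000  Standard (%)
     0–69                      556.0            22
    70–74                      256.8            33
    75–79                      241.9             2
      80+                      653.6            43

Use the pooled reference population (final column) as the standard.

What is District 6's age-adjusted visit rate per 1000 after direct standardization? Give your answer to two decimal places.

Standard weights: 0.22, 0.33, 0.02, 0.43.
Standardized rate: 0.2200×556.0 + 0.3300×256.8 + 0.0200×241.9 + 0.4300×653.6 = 492.9500 per 1000.

492.95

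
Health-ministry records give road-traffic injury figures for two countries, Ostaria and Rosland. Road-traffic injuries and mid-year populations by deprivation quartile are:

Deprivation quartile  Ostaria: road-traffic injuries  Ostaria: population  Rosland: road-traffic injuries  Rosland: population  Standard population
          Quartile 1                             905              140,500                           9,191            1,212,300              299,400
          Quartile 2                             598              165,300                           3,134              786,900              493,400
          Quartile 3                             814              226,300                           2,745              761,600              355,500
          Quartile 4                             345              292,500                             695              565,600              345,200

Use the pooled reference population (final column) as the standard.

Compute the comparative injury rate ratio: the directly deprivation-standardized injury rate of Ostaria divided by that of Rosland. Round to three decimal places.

0.909

Deprivation-specific rates per 100,000 for Ostaria: 644.13, 361.77, 359.70, 117.95.
For Rosland: 758.15, 398.27, 360.43, 122.88.
Standard total = 1,493,500; weights = 0.2005, 0.3304, 0.2380, 0.2311.
Ostaria: 0.2005×644.13 + 0.3304×361.77 + 0.2380×359.70 + 0.2311×117.95 = 361.5243 per 100,000.
Rosland: 0.2005×758.15 + 0.3304×398.27 + 0.2380×360.43 + 0.2311×122.88 = 397.7535 per 100,000.
Ratio = 361.5243 ÷ 397.7535 = 0.90892.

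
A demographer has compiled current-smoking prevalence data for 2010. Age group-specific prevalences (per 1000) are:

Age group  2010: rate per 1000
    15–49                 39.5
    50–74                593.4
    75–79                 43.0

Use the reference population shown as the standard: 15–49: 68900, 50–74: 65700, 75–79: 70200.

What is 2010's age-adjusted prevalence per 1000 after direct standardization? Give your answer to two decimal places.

Standard total = 204800; weights = 0.3364, 0.3208, 0.3428.
Standardized rate: 0.3364×39.5 + 0.3208×593.4 + 0.3428×43.0 = 218.3913 per 1000.

218.39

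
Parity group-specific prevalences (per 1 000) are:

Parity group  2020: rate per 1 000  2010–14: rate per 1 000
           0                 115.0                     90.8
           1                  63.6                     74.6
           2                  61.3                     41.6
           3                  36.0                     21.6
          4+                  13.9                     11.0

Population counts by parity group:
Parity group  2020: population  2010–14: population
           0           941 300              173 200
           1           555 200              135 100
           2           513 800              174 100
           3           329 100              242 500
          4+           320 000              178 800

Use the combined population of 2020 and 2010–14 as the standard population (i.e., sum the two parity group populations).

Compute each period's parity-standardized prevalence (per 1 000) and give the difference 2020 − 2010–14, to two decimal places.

11.96

Combined standard total = 3 563 100; weights = 0.3128, 0.1937, 0.1931, 0.1604, 0.1400.
2020: 0.3128×115.0 + 0.1937×63.6 + 0.1931×61.3 + 0.1604×36.0 + 0.1400×13.9 = 67.8482 per 1 000.
2010–14: 0.3128×90.8 + 0.1937×74.6 + 0.1931×41.6 + 0.1604×21.6 + 0.1400×11.0 = 55.8904 per 1 000.
Difference = 67.8482 − 55.8904 = 11.9578.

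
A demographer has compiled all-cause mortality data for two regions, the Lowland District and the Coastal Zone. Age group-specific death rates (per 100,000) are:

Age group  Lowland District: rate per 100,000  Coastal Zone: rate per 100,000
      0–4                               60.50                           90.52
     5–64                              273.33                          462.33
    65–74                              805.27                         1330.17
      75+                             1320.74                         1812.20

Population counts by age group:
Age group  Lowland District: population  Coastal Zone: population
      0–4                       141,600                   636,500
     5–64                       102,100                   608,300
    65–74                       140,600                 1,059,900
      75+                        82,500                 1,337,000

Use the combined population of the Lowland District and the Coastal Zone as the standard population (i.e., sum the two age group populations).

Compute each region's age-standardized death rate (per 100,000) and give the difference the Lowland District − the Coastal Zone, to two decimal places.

-361.54

Combined standard total = 4,108,500; weights = 0.1894, 0.1729, 0.2922, 0.3455.
The Lowland District: 0.1894×60.50 + 0.1729×273.33 + 0.2922×805.27 + 0.3455×1320.74 = 750.3385 per 100,000.
The Coastal Zone: 0.1894×90.52 + 0.1729×462.33 + 0.2922×1330.17 + 0.3455×1812.20 = 1111.8802 per 100,000.
Difference = 750.3385 − 1111.8802 = -361.5417.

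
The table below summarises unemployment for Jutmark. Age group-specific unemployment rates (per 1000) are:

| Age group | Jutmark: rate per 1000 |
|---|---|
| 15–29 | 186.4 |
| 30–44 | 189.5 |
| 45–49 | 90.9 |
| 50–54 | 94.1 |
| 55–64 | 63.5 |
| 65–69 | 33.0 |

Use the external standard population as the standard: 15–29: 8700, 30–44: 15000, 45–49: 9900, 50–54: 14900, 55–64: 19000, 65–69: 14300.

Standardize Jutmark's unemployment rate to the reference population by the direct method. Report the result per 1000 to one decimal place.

103.2

Standard total = 81800; weights = 0.1064, 0.1834, 0.1210, 0.1822, 0.2323, 0.1748.
Standardized rate: 0.1064×186.4 + 0.1834×189.5 + 0.1210×90.9 + 0.1822×94.1 + 0.2323×63.5 + 0.1748×33.0 = 103.2345 per 1000.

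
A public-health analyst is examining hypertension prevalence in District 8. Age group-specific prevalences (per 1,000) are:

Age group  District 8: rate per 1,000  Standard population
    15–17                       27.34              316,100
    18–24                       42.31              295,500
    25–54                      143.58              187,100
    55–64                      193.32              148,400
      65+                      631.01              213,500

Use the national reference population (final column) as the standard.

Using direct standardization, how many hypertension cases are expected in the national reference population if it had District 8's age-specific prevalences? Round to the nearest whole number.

211418

Expected hypertension cases = Σ (standard pop × age-specific rate ÷ 1,000)
= 316,100×27.34/1,000 + 295,500×42.31/1,000 + 187,100×143.58/1,000 + 148,400×193.32/1,000 + 213,500×631.01/1,000
= 8642.17 + 12502.60 + 26863.82 + 28688.69 + 134720.64 = 211417.92.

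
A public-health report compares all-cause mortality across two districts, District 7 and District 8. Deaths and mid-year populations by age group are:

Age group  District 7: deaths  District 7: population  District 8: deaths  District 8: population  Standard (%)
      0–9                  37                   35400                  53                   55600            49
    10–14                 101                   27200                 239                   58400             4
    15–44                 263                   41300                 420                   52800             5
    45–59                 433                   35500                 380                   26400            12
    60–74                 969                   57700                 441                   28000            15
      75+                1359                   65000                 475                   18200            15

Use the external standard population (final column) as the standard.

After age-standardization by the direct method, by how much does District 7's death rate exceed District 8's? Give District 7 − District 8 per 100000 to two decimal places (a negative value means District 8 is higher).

Age-specific rates per 100000 for District 7: 104.52, 371.32, 636.80, 1219.72, 1679.38, 2090.77.
For District 8: 95.32, 409.25, 795.45, 1439.39, 1575.00, 2609.89.
Standard weights: 0.49, 0.04, 0.05, 0.12, 0.15, 0.15.
District 7: 0.4900×104.52 + 0.0400×371.32 + 0.0500×636.80 + 0.1200×1219.72 + 0.1500×1679.38 + 0.1500×2090.77 = 809.7958 per 100000.
District 8: 0.4900×95.32 + 0.0400×409.25 + 0.0500×795.45 + 0.1200×1439.39 + 0.1500×1575.00 + 0.1500×2609.89 = 903.3120 per 100000.
Difference = 809.7958 − 903.3120 = -93.5162.

-93.52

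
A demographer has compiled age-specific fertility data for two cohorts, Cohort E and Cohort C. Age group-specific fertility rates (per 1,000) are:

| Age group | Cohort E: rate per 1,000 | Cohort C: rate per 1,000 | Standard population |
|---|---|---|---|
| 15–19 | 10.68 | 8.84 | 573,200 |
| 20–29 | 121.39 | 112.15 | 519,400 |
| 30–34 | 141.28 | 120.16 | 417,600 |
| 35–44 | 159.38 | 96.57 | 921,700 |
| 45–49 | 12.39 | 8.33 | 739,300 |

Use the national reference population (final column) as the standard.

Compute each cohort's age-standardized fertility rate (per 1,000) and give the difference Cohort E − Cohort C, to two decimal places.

Standard total = 3,171,200; weights = 0.1808, 0.1638, 0.1317, 0.2906, 0.2331.
Cohort E: 0.1808×10.68 + 0.1638×121.39 + 0.1317×141.28 + 0.2906×159.38 + 0.2331×12.39 = 89.6288 per 1,000.
Cohort C: 0.1808×8.84 + 0.1638×112.15 + 0.1317×120.16 + 0.2906×96.57 + 0.2331×8.33 = 65.7996 per 1,000.
Difference = 89.6288 − 65.7996 = 23.8292.

23.83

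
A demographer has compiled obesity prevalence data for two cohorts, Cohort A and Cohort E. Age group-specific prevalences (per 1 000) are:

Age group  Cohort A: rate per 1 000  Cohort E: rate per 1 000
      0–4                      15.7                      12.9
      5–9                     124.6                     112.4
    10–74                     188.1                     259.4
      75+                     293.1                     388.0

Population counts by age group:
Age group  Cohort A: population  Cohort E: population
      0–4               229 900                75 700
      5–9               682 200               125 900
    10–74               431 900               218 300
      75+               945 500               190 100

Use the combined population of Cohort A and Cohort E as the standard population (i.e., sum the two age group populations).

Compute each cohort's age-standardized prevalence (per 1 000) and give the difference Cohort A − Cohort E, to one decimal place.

Combined standard total = 2 899 500; weights = 0.1054, 0.2787, 0.2242, 0.3917.
Cohort A: 0.1054×15.7 + 0.2787×124.6 + 0.2242×188.1 + 0.3917×293.1 = 193.3555 per 1 000.
Cohort E: 0.1054×12.9 + 0.2787×112.4 + 0.2242×259.4 + 0.3917×388.0 = 242.8168 per 1 000.
Difference = 193.3555 − 242.8168 = -49.4614.

-49.5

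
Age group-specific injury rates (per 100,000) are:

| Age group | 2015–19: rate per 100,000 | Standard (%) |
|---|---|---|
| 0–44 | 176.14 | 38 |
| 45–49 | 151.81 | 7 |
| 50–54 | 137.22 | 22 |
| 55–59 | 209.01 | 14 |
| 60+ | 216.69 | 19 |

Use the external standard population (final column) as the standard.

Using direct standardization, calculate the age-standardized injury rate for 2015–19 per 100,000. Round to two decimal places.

178.18

Standard weights: 0.38, 0.07, 0.22, 0.14, 0.19.
Standardized rate: 0.3800×176.14 + 0.0700×151.81 + 0.2200×137.22 + 0.1400×209.01 + 0.1900×216.69 = 178.1808 per 100,000.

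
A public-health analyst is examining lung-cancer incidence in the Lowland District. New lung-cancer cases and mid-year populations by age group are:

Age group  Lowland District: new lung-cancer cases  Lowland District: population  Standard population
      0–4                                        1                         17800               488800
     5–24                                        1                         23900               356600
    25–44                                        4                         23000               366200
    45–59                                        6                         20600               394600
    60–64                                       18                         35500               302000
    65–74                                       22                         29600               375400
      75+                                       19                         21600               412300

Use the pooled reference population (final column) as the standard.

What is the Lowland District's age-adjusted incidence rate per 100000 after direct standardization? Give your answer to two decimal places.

Age-specific rates per 100000 for the Lowland District: 5.62, 4.18, 17.39, 29.13, 50.70, 74.32, 87.96.
Standard total = 2695900; weights = 0.1813, 0.1323, 0.1358, 0.1464, 0.1120, 0.1392, 0.1529.
Standardized rate: 0.1813×5.62 + 0.1323×4.18 + 0.1358×17.39 + 0.1464×29.13 + 0.1120×50.70 + 0.1392×74.32 + 0.1529×87.96 = 37.6799 per 100000.

37.68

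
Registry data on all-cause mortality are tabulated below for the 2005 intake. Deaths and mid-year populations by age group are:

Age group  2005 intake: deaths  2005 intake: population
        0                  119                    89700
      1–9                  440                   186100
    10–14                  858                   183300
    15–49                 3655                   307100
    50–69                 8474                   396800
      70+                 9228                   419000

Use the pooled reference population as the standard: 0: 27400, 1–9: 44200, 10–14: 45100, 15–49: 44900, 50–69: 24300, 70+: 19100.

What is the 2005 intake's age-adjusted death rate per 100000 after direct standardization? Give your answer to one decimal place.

Age-specific rates per 100000 for the 2005 intake: 132.66, 236.43, 468.09, 1190.17, 2135.58, 2202.39.
Standard total = 205000; weights = 0.1337, 0.2156, 0.2200, 0.2190, 0.1185, 0.0932.
Standardized rate: 0.1337×132.66 + 0.2156×236.43 + 0.2200×468.09 + 0.2190×1190.17 + 0.1185×2135.58 + 0.0932×2202.39 = 890.7058 per 100000.

890.7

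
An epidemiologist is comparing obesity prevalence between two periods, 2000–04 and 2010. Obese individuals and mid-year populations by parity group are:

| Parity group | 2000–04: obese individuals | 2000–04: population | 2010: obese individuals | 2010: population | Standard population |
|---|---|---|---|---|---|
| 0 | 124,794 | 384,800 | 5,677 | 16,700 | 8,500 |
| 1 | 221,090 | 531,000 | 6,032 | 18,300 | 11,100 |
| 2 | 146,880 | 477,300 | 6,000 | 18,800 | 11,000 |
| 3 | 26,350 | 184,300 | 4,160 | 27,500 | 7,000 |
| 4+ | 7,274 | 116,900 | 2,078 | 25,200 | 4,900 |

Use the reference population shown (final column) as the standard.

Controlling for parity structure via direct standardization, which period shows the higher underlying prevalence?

2000–04

Parity-specific rates per 1,000 for 2000–04: 324.309, 416.365, 307.731, 142.973, 62.224.
For 2010: 339.940, 329.617, 319.149, 151.273, 82.460.
Standard total = 42,500; weights = 0.2000, 0.2612, 0.2588, 0.1647, 0.1153.
2000–04: 0.2000×324.309 + 0.2612×416.365 + 0.2588×307.731 + 0.1647×142.973 + 0.1153×62.224 = 283.9772 per 1,000.
2010: 0.2000×339.940 + 0.2612×329.617 + 0.2588×319.149 + 0.1647×151.273 + 0.1153×82.460 = 271.1023 per 1,000.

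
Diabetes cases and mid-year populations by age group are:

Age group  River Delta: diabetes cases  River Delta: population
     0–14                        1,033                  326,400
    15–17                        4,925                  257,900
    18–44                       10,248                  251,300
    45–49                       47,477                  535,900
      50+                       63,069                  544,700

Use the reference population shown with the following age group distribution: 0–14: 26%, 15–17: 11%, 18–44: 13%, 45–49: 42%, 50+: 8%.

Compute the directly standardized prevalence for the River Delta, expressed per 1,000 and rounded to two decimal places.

Age-specific rates per 1,000 for the River Delta: 3.165, 19.097, 40.780, 88.593, 115.787.
Standard weights: 0.26, 0.11, 0.13, 0.42, 0.08.
Standardized rate: 0.2600×3.165 + 0.1100×19.097 + 0.1300×40.780 + 0.4200×88.593 + 0.0800×115.787 = 54.6969 per 1,000.

54.70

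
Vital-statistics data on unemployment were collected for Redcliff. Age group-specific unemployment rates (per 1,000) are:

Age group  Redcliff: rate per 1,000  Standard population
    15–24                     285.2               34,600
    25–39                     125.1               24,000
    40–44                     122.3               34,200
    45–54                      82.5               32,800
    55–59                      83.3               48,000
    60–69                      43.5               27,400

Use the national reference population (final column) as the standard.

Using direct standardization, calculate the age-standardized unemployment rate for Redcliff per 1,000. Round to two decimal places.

124.13

Standard total = 201,000; weights = 0.1721, 0.1194, 0.1701, 0.1632, 0.2388, 0.1363.
Standardized rate: 0.1721×285.2 + 0.1194×125.1 + 0.1701×122.3 + 0.1632×82.5 + 0.2388×83.3 + 0.1363×43.5 = 124.1258 per 1,000.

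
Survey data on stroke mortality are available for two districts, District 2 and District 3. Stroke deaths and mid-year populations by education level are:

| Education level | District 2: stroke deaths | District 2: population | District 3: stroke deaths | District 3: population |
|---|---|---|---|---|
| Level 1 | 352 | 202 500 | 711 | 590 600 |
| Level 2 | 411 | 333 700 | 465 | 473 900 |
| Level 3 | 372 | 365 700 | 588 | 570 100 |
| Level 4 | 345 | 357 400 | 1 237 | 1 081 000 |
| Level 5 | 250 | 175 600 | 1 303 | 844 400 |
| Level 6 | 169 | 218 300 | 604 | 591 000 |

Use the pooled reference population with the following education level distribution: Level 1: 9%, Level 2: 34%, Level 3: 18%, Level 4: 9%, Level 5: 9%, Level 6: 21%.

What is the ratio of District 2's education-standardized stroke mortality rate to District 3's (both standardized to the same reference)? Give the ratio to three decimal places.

1.048

Education-specific rates per 100 000 for District 2: 173.83, 123.16, 101.72, 96.53, 142.37, 77.42.
For District 3: 120.39, 98.12, 103.14, 114.43, 154.31, 102.20.
Standard weights: 0.09, 0.34, 0.18, 0.09, 0.09, 0.21.
District 2: 0.0900×173.83 + 0.3400×123.16 + 0.1800×101.72 + 0.0900×96.53 + 0.0900×142.37 + 0.2100×77.42 = 113.5889 per 100 000.
District 3: 0.0900×120.39 + 0.3400×98.12 + 0.1800×103.14 + 0.0900×114.43 + 0.0900×154.31 + 0.2100×102.20 = 108.4101 per 100 000.
Ratio = 113.5889 ÷ 108.4101 = 1.04777.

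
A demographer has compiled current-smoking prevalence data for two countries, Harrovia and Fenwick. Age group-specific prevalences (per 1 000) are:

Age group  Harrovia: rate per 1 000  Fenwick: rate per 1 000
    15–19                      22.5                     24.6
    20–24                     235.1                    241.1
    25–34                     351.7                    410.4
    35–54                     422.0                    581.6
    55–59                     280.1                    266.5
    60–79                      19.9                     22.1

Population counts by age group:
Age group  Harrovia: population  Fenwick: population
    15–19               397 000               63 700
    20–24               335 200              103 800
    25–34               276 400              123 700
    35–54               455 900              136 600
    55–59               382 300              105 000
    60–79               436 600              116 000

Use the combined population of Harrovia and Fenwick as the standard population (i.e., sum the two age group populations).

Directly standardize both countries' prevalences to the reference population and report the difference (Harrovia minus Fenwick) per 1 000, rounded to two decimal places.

-39.64

Combined standard total = 2 932 200; weights = 0.1571, 0.1497, 0.1365, 0.2021, 0.1662, 0.1885.
Harrovia: 0.1571×22.5 + 0.1497×235.1 + 0.1365×351.7 + 0.2021×422.0 + 0.1662×280.1 + 0.1885×19.9 = 222.2953 per 1 000.
Fenwick: 0.1571×24.6 + 0.1497×241.1 + 0.1365×410.4 + 0.2021×581.6 + 0.1662×266.5 + 0.1885×22.1 = 261.9375 per 1 000.
Difference = 222.2953 − 261.9375 = -39.6422.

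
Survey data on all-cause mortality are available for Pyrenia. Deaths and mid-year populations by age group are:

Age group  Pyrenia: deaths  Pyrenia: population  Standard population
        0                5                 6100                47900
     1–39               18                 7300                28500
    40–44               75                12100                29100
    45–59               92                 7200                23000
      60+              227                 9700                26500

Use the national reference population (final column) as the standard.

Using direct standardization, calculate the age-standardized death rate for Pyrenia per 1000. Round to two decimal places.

7.77

Age-specific rates per 1000 for Pyrenia: 0.820, 2.466, 6.198, 12.778, 23.402.
Standard total = 155000; weights = 0.3090, 0.1839, 0.1877, 0.1484, 0.1710.
Standardized rate: 0.3090×0.820 + 0.1839×2.466 + 0.1877×6.198 + 0.1484×12.778 + 0.1710×23.402 = 7.7674 per 1000.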